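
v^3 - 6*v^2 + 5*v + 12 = (v - 4)*(v - 3)*(v + 1)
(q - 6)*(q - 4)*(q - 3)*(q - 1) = q^4 - 14*q^3 + 67*q^2 - 126*q + 72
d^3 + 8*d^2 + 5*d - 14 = (d - 1)*(d + 2)*(d + 7)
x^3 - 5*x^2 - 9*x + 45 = (x - 5)*(x - 3)*(x + 3)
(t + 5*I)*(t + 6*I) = t^2 + 11*I*t - 30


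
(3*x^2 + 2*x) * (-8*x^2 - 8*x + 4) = -24*x^4 - 40*x^3 - 4*x^2 + 8*x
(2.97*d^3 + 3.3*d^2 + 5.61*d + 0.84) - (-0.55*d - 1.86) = 2.97*d^3 + 3.3*d^2 + 6.16*d + 2.7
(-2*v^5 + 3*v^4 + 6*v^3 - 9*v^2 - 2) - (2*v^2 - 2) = -2*v^5 + 3*v^4 + 6*v^3 - 11*v^2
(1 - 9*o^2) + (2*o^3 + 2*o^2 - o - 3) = 2*o^3 - 7*o^2 - o - 2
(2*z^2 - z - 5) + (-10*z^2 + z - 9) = -8*z^2 - 14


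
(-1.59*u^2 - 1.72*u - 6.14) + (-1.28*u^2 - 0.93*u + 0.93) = -2.87*u^2 - 2.65*u - 5.21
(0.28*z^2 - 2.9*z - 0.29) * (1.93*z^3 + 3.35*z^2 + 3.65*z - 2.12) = 0.5404*z^5 - 4.659*z^4 - 9.2527*z^3 - 12.1501*z^2 + 5.0895*z + 0.6148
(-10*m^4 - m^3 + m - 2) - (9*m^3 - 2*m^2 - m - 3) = -10*m^4 - 10*m^3 + 2*m^2 + 2*m + 1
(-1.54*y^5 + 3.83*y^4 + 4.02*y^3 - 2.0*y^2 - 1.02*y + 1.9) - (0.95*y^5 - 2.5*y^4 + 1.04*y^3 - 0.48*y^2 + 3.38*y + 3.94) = -2.49*y^5 + 6.33*y^4 + 2.98*y^3 - 1.52*y^2 - 4.4*y - 2.04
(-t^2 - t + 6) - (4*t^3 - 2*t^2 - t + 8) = -4*t^3 + t^2 - 2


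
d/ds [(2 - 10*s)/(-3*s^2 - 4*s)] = 2*(-15*s^2 + 6*s + 4)/(s^2*(9*s^2 + 24*s + 16))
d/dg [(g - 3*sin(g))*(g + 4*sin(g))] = g*cos(g) + 2*g + sin(g) - 12*sin(2*g)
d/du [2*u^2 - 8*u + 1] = 4*u - 8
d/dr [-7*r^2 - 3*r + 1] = -14*r - 3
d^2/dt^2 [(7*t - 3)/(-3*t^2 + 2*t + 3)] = 2*(4*(3*t - 1)^2*(7*t - 3) + (63*t - 23)*(-3*t^2 + 2*t + 3))/(-3*t^2 + 2*t + 3)^3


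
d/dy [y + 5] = 1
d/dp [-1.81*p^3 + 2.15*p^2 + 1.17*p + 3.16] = -5.43*p^2 + 4.3*p + 1.17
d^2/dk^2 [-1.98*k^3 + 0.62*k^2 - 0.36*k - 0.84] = 1.24 - 11.88*k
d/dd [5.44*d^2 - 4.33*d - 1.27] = 10.88*d - 4.33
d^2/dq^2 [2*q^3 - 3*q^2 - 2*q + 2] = 12*q - 6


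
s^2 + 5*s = s*(s + 5)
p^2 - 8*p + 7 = (p - 7)*(p - 1)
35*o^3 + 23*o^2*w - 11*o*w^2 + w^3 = (-7*o + w)*(-5*o + w)*(o + w)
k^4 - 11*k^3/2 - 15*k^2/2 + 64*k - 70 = (k - 5)*(k - 2)^2*(k + 7/2)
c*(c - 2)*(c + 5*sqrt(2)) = c^3 - 2*c^2 + 5*sqrt(2)*c^2 - 10*sqrt(2)*c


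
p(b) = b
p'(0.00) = 1.00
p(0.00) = 0.00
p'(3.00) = 1.00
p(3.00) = 3.00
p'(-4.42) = 1.00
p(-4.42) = -4.42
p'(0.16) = 1.00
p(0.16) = 0.16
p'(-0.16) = 1.00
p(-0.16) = -0.16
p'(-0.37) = 1.00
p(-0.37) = -0.37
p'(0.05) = 1.00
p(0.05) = 0.05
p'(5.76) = 1.00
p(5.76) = 5.76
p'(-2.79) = 1.00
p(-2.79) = -2.79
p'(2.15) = 1.00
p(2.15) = 2.15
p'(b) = 1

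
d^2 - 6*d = d*(d - 6)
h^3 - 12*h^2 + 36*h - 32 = (h - 8)*(h - 2)^2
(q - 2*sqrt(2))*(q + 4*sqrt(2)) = q^2 + 2*sqrt(2)*q - 16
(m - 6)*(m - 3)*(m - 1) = m^3 - 10*m^2 + 27*m - 18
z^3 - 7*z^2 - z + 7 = (z - 7)*(z - 1)*(z + 1)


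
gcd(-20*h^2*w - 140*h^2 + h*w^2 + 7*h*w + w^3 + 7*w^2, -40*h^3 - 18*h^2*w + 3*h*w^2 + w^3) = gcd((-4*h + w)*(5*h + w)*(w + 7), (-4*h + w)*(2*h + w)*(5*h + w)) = -20*h^2 + h*w + w^2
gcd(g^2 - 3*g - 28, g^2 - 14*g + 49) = g - 7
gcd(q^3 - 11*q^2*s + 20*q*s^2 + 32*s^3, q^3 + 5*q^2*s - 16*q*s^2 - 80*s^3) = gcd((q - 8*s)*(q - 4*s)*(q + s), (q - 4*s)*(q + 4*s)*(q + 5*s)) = q - 4*s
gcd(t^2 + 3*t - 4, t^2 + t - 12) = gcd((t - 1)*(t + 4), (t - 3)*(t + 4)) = t + 4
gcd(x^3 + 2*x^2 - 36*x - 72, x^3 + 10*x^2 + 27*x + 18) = x + 6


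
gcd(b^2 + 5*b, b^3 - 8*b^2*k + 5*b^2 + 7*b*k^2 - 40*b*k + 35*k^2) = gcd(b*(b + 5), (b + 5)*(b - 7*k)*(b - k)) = b + 5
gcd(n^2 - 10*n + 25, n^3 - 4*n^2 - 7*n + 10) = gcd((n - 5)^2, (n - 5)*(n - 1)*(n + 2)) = n - 5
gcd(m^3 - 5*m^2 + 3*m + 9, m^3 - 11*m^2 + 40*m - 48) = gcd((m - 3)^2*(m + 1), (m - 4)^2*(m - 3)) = m - 3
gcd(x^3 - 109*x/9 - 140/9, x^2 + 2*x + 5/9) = x + 5/3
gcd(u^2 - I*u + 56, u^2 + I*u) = 1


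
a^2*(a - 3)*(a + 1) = a^4 - 2*a^3 - 3*a^2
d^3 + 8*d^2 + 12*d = d*(d + 2)*(d + 6)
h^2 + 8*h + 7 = (h + 1)*(h + 7)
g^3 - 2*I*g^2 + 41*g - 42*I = (g - 7*I)*(g - I)*(g + 6*I)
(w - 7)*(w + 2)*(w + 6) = w^3 + w^2 - 44*w - 84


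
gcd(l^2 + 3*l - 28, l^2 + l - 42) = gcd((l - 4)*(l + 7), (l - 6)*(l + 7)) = l + 7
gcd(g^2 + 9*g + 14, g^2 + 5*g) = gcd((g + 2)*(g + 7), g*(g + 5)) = 1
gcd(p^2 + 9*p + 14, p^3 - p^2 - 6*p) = p + 2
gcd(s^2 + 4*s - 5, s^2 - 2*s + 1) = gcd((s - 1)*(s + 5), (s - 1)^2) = s - 1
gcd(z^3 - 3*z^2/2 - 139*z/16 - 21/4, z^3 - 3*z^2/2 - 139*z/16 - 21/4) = z^3 - 3*z^2/2 - 139*z/16 - 21/4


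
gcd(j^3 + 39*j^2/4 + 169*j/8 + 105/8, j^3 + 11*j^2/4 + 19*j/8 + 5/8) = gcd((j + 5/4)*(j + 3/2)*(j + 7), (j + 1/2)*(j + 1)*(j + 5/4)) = j + 5/4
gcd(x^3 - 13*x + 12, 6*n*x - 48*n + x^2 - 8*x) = 1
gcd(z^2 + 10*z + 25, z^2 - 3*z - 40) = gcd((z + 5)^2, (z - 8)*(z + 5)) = z + 5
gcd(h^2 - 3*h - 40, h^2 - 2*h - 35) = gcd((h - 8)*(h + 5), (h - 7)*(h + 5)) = h + 5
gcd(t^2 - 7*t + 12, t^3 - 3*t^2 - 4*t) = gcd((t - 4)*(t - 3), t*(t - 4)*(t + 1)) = t - 4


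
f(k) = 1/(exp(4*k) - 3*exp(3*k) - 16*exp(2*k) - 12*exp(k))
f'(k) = (-4*exp(4*k) + 9*exp(3*k) + 32*exp(2*k) + 12*exp(k))/(exp(4*k) - 3*exp(3*k) - 16*exp(2*k) - 12*exp(k))^2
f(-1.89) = -0.46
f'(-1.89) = 0.54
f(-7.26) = -118.41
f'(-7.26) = 118.52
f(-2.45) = -0.86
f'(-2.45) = 0.96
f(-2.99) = -1.55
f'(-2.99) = 1.65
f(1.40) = -0.00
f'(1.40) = 0.00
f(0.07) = -0.03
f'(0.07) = 0.05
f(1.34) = -0.00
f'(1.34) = 0.00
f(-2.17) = -0.63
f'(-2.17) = 0.72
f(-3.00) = -1.57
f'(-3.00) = 1.67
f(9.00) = 0.00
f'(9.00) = 0.00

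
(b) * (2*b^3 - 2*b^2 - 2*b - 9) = 2*b^4 - 2*b^3 - 2*b^2 - 9*b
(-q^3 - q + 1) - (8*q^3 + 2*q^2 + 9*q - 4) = -9*q^3 - 2*q^2 - 10*q + 5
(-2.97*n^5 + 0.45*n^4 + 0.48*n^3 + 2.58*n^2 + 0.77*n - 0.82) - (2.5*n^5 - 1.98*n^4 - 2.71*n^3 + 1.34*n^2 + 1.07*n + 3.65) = -5.47*n^5 + 2.43*n^4 + 3.19*n^3 + 1.24*n^2 - 0.3*n - 4.47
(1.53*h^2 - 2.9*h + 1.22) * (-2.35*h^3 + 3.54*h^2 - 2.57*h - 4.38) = -3.5955*h^5 + 12.2312*h^4 - 17.0651*h^3 + 5.0704*h^2 + 9.5666*h - 5.3436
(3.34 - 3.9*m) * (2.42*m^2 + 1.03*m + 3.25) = -9.438*m^3 + 4.0658*m^2 - 9.2348*m + 10.855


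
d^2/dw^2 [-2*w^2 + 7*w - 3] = -4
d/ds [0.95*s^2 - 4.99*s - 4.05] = 1.9*s - 4.99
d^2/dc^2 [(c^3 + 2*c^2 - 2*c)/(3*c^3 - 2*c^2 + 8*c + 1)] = 6*(8*c^6 - 42*c^5 - 42*c^4 + 32*c^3 + 24*c^2 - 3*c + 6)/(27*c^9 - 54*c^8 + 252*c^7 - 269*c^6 + 636*c^5 - 228*c^4 + 425*c^3 + 186*c^2 + 24*c + 1)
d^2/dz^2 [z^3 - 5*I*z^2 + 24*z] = 6*z - 10*I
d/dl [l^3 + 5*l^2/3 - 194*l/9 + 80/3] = 3*l^2 + 10*l/3 - 194/9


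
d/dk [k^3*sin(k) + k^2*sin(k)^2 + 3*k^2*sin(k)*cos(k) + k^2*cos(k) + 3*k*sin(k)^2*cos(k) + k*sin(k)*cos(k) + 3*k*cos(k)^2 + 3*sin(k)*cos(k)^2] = k^3*cos(k) + 2*k^2*sin(k) + k^2*sin(2*k) + 3*k^2*cos(2*k) - 3*k*sin(k)/4 + 9*k*sin(3*k)/4 + 2*k*cos(k) + k + sin(2*k)/2 + 3*cos(k)/2 + 3*cos(2*k)/2 + 3*cos(3*k)/2 + 3/2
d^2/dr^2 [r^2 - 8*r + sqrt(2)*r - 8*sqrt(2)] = 2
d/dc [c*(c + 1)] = 2*c + 1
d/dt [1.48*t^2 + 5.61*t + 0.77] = 2.96*t + 5.61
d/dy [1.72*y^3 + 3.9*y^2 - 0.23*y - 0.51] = 5.16*y^2 + 7.8*y - 0.23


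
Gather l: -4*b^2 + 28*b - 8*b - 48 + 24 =-4*b^2 + 20*b - 24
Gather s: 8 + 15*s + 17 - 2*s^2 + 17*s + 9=-2*s^2 + 32*s + 34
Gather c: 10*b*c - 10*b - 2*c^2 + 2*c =-10*b - 2*c^2 + c*(10*b + 2)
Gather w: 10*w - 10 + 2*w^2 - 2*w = 2*w^2 + 8*w - 10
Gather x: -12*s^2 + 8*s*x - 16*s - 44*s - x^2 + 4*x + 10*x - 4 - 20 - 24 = -12*s^2 - 60*s - x^2 + x*(8*s + 14) - 48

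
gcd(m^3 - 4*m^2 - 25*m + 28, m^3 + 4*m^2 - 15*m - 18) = 1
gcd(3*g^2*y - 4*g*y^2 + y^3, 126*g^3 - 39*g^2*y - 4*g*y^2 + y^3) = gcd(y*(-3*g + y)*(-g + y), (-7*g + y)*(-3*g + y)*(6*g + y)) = -3*g + y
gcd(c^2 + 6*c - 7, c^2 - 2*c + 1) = c - 1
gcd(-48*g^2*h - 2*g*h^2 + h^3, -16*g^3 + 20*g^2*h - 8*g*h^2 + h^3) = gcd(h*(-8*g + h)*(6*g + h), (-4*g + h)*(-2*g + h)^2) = 1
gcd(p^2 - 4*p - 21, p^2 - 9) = p + 3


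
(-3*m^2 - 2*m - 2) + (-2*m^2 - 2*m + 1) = -5*m^2 - 4*m - 1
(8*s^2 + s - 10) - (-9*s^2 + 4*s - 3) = 17*s^2 - 3*s - 7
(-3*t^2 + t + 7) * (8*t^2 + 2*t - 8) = -24*t^4 + 2*t^3 + 82*t^2 + 6*t - 56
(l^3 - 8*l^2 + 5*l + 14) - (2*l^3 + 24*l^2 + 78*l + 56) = -l^3 - 32*l^2 - 73*l - 42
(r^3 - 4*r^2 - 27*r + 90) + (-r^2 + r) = r^3 - 5*r^2 - 26*r + 90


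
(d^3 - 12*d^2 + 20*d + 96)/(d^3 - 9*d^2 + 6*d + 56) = (d^2 - 14*d + 48)/(d^2 - 11*d + 28)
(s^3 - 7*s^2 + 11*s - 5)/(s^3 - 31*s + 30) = (s - 1)/(s + 6)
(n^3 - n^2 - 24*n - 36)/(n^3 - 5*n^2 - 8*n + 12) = (n + 3)/(n - 1)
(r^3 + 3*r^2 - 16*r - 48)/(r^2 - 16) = r + 3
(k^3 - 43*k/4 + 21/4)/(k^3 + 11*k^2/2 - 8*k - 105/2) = (k - 1/2)/(k + 5)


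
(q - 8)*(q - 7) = q^2 - 15*q + 56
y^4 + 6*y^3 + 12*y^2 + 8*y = y*(y + 2)^3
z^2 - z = z*(z - 1)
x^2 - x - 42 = (x - 7)*(x + 6)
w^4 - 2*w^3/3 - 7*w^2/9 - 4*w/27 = w*(w - 4/3)*(w + 1/3)^2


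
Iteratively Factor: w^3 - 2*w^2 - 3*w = (w + 1)*(w^2 - 3*w) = w*(w + 1)*(w - 3)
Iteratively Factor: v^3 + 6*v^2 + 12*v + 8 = (v + 2)*(v^2 + 4*v + 4) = (v + 2)^2*(v + 2)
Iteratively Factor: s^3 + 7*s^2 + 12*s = (s)*(s^2 + 7*s + 12) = s*(s + 4)*(s + 3)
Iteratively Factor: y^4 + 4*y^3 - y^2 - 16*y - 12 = (y - 2)*(y^3 + 6*y^2 + 11*y + 6) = (y - 2)*(y + 1)*(y^2 + 5*y + 6) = (y - 2)*(y + 1)*(y + 2)*(y + 3)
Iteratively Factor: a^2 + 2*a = (a + 2)*(a)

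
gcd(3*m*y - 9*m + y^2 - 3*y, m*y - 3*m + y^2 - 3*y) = y - 3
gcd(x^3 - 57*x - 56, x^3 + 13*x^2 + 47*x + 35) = x^2 + 8*x + 7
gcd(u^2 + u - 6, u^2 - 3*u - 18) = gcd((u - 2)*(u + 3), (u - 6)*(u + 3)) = u + 3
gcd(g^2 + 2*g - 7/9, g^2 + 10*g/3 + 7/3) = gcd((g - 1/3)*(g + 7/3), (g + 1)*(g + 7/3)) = g + 7/3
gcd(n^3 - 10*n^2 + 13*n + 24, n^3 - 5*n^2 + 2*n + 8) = n + 1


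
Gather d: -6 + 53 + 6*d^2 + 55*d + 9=6*d^2 + 55*d + 56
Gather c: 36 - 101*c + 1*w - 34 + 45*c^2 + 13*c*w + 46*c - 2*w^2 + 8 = 45*c^2 + c*(13*w - 55) - 2*w^2 + w + 10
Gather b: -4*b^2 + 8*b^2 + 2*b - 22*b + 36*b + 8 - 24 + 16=4*b^2 + 16*b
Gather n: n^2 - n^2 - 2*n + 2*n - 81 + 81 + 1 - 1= 0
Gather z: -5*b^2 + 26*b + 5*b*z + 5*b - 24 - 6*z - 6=-5*b^2 + 31*b + z*(5*b - 6) - 30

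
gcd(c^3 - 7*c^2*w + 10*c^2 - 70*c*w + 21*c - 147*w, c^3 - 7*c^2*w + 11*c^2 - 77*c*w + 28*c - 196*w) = -c^2 + 7*c*w - 7*c + 49*w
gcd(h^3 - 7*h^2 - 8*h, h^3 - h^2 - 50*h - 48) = h^2 - 7*h - 8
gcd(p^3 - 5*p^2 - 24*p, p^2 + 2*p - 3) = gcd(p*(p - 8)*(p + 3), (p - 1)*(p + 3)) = p + 3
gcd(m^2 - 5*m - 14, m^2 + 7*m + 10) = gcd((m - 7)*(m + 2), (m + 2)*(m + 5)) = m + 2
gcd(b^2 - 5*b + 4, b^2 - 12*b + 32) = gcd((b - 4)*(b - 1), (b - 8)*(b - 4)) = b - 4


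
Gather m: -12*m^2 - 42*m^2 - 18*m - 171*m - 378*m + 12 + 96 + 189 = -54*m^2 - 567*m + 297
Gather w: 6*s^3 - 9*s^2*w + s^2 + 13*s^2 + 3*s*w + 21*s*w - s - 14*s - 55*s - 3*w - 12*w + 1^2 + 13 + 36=6*s^3 + 14*s^2 - 70*s + w*(-9*s^2 + 24*s - 15) + 50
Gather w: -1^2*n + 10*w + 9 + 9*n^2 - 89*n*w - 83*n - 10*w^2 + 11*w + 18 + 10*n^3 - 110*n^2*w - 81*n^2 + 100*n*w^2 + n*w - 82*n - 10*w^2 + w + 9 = 10*n^3 - 72*n^2 - 166*n + w^2*(100*n - 20) + w*(-110*n^2 - 88*n + 22) + 36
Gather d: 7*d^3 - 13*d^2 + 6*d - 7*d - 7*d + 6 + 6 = 7*d^3 - 13*d^2 - 8*d + 12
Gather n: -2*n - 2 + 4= 2 - 2*n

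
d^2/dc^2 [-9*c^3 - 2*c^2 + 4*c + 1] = -54*c - 4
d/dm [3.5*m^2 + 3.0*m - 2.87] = 7.0*m + 3.0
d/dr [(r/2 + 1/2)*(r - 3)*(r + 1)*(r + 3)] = 2*r^3 + 3*r^2 - 8*r - 9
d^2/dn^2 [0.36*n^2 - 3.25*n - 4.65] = 0.720000000000000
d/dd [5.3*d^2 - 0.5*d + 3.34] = 10.6*d - 0.5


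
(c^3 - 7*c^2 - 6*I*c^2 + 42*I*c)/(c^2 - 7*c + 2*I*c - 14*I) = c*(c - 6*I)/(c + 2*I)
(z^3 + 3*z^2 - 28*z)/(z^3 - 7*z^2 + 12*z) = (z + 7)/(z - 3)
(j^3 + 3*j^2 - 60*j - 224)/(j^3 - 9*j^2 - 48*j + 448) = (j + 4)/(j - 8)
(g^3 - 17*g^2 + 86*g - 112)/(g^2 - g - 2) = (g^2 - 15*g + 56)/(g + 1)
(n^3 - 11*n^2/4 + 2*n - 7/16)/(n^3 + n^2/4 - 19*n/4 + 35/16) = (2*n - 1)/(2*n + 5)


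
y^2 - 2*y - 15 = (y - 5)*(y + 3)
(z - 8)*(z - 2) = z^2 - 10*z + 16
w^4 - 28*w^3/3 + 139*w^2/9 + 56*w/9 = w*(w - 7)*(w - 8/3)*(w + 1/3)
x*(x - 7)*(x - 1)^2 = x^4 - 9*x^3 + 15*x^2 - 7*x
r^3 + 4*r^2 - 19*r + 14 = (r - 2)*(r - 1)*(r + 7)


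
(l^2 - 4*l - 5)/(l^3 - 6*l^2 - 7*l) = (l - 5)/(l*(l - 7))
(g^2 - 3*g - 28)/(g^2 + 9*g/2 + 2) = 2*(g - 7)/(2*g + 1)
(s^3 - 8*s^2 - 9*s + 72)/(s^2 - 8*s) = s - 9/s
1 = 1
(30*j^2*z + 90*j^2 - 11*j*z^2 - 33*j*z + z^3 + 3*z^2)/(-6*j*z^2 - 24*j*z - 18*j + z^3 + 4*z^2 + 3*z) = (-5*j + z)/(z + 1)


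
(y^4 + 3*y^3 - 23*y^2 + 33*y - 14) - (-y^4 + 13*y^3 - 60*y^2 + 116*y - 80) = 2*y^4 - 10*y^3 + 37*y^2 - 83*y + 66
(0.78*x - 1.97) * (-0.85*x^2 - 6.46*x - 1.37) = -0.663*x^3 - 3.3643*x^2 + 11.6576*x + 2.6989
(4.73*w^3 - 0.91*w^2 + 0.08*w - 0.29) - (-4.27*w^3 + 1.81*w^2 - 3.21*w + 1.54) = 9.0*w^3 - 2.72*w^2 + 3.29*w - 1.83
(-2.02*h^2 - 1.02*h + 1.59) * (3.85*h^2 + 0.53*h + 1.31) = -7.777*h^4 - 4.9976*h^3 + 2.9347*h^2 - 0.4935*h + 2.0829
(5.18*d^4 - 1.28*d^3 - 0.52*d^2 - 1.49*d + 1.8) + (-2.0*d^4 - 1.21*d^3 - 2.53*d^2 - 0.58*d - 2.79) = 3.18*d^4 - 2.49*d^3 - 3.05*d^2 - 2.07*d - 0.99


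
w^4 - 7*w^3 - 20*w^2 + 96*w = w*(w - 8)*(w - 3)*(w + 4)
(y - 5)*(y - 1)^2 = y^3 - 7*y^2 + 11*y - 5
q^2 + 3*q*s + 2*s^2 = (q + s)*(q + 2*s)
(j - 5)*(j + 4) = j^2 - j - 20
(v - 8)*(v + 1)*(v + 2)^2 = v^4 - 3*v^3 - 32*v^2 - 60*v - 32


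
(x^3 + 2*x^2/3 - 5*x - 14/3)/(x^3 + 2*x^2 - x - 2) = (x - 7/3)/(x - 1)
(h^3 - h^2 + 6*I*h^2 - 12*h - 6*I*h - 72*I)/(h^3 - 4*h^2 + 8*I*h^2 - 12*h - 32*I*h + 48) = (h + 3)/(h + 2*I)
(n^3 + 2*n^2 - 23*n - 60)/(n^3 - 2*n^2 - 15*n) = (n + 4)/n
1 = 1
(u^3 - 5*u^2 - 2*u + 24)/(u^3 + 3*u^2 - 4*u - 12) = (u^2 - 7*u + 12)/(u^2 + u - 6)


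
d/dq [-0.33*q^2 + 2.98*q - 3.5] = 2.98 - 0.66*q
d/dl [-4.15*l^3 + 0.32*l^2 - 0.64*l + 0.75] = -12.45*l^2 + 0.64*l - 0.64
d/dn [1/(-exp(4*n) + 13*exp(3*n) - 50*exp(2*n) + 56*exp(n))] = (4*exp(3*n) - 39*exp(2*n) + 100*exp(n) - 56)*exp(-n)/(exp(3*n) - 13*exp(2*n) + 50*exp(n) - 56)^2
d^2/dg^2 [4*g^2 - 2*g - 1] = 8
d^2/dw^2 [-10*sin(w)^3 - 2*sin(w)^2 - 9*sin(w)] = 90*sin(w)^3 + 8*sin(w)^2 - 51*sin(w) - 4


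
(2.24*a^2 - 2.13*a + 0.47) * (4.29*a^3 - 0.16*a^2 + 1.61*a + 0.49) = 9.6096*a^5 - 9.4961*a^4 + 5.9635*a^3 - 2.4069*a^2 - 0.287*a + 0.2303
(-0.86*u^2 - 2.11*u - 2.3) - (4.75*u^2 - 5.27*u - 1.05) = -5.61*u^2 + 3.16*u - 1.25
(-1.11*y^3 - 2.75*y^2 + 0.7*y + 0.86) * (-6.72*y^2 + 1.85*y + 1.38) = 7.4592*y^5 + 16.4265*y^4 - 11.3233*y^3 - 8.2792*y^2 + 2.557*y + 1.1868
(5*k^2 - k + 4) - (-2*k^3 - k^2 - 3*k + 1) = 2*k^3 + 6*k^2 + 2*k + 3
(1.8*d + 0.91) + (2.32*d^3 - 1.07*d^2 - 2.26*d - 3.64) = 2.32*d^3 - 1.07*d^2 - 0.46*d - 2.73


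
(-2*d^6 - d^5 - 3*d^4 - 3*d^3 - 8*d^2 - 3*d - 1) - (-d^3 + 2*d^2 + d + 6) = -2*d^6 - d^5 - 3*d^4 - 2*d^3 - 10*d^2 - 4*d - 7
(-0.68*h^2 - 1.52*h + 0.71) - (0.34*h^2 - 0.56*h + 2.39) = -1.02*h^2 - 0.96*h - 1.68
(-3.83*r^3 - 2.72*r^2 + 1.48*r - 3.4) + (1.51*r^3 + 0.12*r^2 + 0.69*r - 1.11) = -2.32*r^3 - 2.6*r^2 + 2.17*r - 4.51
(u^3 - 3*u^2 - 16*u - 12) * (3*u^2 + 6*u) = 3*u^5 - 3*u^4 - 66*u^3 - 132*u^2 - 72*u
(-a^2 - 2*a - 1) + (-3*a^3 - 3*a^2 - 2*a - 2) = -3*a^3 - 4*a^2 - 4*a - 3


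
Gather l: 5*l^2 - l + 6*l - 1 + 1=5*l^2 + 5*l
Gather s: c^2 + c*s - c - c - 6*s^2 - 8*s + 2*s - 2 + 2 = c^2 - 2*c - 6*s^2 + s*(c - 6)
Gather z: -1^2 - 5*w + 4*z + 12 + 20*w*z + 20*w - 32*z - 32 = 15*w + z*(20*w - 28) - 21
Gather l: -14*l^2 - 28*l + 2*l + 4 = -14*l^2 - 26*l + 4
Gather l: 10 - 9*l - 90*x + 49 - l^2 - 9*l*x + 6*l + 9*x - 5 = -l^2 + l*(-9*x - 3) - 81*x + 54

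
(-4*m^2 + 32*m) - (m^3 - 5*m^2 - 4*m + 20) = -m^3 + m^2 + 36*m - 20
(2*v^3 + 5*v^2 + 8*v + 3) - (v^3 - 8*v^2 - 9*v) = v^3 + 13*v^2 + 17*v + 3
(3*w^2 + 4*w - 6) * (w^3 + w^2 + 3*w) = 3*w^5 + 7*w^4 + 7*w^3 + 6*w^2 - 18*w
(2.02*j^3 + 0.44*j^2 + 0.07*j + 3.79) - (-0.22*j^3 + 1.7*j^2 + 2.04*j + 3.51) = 2.24*j^3 - 1.26*j^2 - 1.97*j + 0.28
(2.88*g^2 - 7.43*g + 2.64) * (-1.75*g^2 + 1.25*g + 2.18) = -5.04*g^4 + 16.6025*g^3 - 7.6291*g^2 - 12.8974*g + 5.7552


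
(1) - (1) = 0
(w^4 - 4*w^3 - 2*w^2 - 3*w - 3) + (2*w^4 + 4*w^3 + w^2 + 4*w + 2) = 3*w^4 - w^2 + w - 1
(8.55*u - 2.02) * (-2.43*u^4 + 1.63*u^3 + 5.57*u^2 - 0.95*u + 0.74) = -20.7765*u^5 + 18.8451*u^4 + 44.3309*u^3 - 19.3739*u^2 + 8.246*u - 1.4948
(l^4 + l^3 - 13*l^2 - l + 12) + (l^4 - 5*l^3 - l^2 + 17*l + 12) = 2*l^4 - 4*l^3 - 14*l^2 + 16*l + 24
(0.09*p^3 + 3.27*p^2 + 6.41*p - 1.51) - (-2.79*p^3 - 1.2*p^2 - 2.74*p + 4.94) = 2.88*p^3 + 4.47*p^2 + 9.15*p - 6.45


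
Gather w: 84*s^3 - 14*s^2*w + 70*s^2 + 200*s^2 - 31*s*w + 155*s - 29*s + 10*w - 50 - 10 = 84*s^3 + 270*s^2 + 126*s + w*(-14*s^2 - 31*s + 10) - 60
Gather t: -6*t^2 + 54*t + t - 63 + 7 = -6*t^2 + 55*t - 56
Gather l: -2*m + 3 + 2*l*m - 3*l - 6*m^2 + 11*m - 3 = l*(2*m - 3) - 6*m^2 + 9*m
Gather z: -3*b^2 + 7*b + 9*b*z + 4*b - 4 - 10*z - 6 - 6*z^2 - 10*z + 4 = -3*b^2 + 11*b - 6*z^2 + z*(9*b - 20) - 6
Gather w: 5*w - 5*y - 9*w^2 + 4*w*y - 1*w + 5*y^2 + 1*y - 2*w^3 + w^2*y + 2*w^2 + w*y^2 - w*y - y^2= -2*w^3 + w^2*(y - 7) + w*(y^2 + 3*y + 4) + 4*y^2 - 4*y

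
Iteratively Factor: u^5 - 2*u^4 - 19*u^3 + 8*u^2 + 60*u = (u + 3)*(u^4 - 5*u^3 - 4*u^2 + 20*u) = (u - 2)*(u + 3)*(u^3 - 3*u^2 - 10*u) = (u - 2)*(u + 2)*(u + 3)*(u^2 - 5*u) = u*(u - 2)*(u + 2)*(u + 3)*(u - 5)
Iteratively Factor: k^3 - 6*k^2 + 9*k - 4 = (k - 4)*(k^2 - 2*k + 1) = (k - 4)*(k - 1)*(k - 1)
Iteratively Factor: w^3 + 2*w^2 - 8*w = (w)*(w^2 + 2*w - 8) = w*(w - 2)*(w + 4)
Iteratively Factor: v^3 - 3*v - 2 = (v - 2)*(v^2 + 2*v + 1) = (v - 2)*(v + 1)*(v + 1)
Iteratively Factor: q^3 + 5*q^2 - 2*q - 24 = (q + 4)*(q^2 + q - 6) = (q - 2)*(q + 4)*(q + 3)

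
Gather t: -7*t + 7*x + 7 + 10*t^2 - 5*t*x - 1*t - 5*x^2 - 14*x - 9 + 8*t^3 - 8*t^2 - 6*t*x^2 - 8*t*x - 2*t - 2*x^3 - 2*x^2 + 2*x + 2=8*t^3 + 2*t^2 + t*(-6*x^2 - 13*x - 10) - 2*x^3 - 7*x^2 - 5*x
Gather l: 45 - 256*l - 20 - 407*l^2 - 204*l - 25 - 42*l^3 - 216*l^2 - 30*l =-42*l^3 - 623*l^2 - 490*l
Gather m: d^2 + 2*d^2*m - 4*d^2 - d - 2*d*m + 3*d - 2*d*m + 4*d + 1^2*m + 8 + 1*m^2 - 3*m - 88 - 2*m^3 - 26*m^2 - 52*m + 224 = -3*d^2 + 6*d - 2*m^3 - 25*m^2 + m*(2*d^2 - 4*d - 54) + 144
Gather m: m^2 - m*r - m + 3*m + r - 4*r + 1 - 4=m^2 + m*(2 - r) - 3*r - 3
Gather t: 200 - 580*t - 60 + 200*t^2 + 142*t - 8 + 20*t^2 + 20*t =220*t^2 - 418*t + 132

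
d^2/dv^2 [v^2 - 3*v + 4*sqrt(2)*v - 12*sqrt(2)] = 2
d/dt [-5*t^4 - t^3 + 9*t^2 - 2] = t*(-20*t^2 - 3*t + 18)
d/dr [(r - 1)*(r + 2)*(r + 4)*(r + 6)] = 4*r^3 + 33*r^2 + 64*r + 4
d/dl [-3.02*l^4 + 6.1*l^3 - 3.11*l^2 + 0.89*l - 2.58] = -12.08*l^3 + 18.3*l^2 - 6.22*l + 0.89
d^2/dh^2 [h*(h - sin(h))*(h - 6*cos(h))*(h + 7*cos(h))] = -sqrt(2)*h^3*cos(h + pi/4) + 2*h^2*sin(2*h) - 6*sqrt(2)*h^2*sin(h + pi/4) + 84*h^2*cos(2*h) + 12*h^2 - 33*h*sin(h)/2 + 168*h*sin(2*h) - 189*h*sin(3*h)/2 + 6*h*cos(h) - 4*h*cos(2*h) - sin(2*h) + 21*cos(h) - 42*cos(2*h) + 63*cos(3*h) - 42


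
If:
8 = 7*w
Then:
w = 8/7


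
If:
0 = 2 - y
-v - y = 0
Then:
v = -2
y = 2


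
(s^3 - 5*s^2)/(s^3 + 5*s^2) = (s - 5)/(s + 5)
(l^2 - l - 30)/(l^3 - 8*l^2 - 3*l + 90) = (l + 5)/(l^2 - 2*l - 15)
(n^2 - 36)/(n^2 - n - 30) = (n + 6)/(n + 5)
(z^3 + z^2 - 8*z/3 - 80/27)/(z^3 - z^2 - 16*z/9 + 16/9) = (9*z^2 - 3*z - 20)/(3*(3*z^2 - 7*z + 4))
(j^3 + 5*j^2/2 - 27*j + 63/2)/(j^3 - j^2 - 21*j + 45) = (2*j^2 + 11*j - 21)/(2*(j^2 + 2*j - 15))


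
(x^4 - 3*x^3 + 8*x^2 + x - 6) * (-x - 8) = -x^5 - 5*x^4 + 16*x^3 - 65*x^2 - 2*x + 48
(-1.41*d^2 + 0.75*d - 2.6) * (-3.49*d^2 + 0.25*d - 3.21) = 4.9209*d^4 - 2.97*d^3 + 13.7876*d^2 - 3.0575*d + 8.346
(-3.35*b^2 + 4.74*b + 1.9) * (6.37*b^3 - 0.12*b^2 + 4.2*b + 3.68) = -21.3395*b^5 + 30.5958*b^4 - 2.5358*b^3 + 7.352*b^2 + 25.4232*b + 6.992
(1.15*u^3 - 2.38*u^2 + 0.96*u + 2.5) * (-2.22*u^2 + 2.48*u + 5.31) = -2.553*u^5 + 8.1356*u^4 - 1.9271*u^3 - 15.807*u^2 + 11.2976*u + 13.275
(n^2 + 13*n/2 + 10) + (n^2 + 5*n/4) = 2*n^2 + 31*n/4 + 10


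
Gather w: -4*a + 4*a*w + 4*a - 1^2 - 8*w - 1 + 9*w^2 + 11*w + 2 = 9*w^2 + w*(4*a + 3)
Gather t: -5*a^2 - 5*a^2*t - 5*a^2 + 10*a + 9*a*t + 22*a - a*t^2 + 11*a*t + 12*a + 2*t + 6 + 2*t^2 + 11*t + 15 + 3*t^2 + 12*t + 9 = -10*a^2 + 44*a + t^2*(5 - a) + t*(-5*a^2 + 20*a + 25) + 30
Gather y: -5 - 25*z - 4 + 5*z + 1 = -20*z - 8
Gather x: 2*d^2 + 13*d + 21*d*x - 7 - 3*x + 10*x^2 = 2*d^2 + 13*d + 10*x^2 + x*(21*d - 3) - 7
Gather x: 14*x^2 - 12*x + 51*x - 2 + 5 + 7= 14*x^2 + 39*x + 10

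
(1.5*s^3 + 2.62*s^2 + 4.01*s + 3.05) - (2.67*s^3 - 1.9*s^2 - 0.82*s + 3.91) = -1.17*s^3 + 4.52*s^2 + 4.83*s - 0.86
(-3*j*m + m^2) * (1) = -3*j*m + m^2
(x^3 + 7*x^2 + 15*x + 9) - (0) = x^3 + 7*x^2 + 15*x + 9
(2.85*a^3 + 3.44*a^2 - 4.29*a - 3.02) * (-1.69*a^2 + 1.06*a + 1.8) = -4.8165*a^5 - 2.7926*a^4 + 16.0265*a^3 + 6.7484*a^2 - 10.9232*a - 5.436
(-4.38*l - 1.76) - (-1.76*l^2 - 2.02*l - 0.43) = 1.76*l^2 - 2.36*l - 1.33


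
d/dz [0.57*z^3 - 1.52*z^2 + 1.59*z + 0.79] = 1.71*z^2 - 3.04*z + 1.59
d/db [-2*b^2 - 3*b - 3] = -4*b - 3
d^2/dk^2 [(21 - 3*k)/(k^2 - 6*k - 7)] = -6/(k^3 + 3*k^2 + 3*k + 1)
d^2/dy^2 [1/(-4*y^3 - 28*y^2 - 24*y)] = (y*(3*y + 7)*(y^2 + 7*y + 6) - (3*y^2 + 14*y + 6)^2)/(2*y^3*(y^2 + 7*y + 6)^3)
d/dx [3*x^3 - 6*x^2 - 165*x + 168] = 9*x^2 - 12*x - 165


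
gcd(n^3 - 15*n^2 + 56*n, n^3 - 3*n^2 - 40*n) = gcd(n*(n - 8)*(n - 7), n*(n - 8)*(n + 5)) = n^2 - 8*n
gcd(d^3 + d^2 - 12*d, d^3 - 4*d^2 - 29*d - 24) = 1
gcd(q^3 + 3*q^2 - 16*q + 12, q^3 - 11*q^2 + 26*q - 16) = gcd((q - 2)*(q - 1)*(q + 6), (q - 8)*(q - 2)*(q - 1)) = q^2 - 3*q + 2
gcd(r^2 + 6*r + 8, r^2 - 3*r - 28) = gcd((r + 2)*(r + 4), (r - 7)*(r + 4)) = r + 4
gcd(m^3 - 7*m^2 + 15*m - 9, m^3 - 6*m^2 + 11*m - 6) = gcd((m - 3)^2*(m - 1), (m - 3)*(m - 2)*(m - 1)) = m^2 - 4*m + 3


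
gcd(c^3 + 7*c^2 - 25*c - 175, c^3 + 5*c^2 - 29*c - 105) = c^2 + 2*c - 35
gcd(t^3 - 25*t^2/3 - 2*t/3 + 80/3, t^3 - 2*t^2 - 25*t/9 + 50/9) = t^2 - t/3 - 10/3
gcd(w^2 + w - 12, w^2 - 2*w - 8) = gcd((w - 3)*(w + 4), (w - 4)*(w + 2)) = 1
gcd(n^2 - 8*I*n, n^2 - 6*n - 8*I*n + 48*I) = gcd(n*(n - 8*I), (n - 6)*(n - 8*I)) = n - 8*I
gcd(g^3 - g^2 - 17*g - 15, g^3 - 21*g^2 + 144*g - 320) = g - 5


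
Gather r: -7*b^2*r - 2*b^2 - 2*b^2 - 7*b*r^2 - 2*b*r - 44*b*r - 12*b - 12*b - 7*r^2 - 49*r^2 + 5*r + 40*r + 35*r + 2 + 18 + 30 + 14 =-4*b^2 - 24*b + r^2*(-7*b - 56) + r*(-7*b^2 - 46*b + 80) + 64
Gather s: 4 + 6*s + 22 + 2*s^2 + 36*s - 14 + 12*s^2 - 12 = 14*s^2 + 42*s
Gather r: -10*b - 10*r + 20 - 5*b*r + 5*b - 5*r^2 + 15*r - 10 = -5*b - 5*r^2 + r*(5 - 5*b) + 10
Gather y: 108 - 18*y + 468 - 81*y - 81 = 495 - 99*y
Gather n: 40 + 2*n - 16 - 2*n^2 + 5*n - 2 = -2*n^2 + 7*n + 22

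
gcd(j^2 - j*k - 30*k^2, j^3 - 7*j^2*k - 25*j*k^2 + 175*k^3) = j + 5*k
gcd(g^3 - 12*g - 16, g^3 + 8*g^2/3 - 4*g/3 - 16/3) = g^2 + 4*g + 4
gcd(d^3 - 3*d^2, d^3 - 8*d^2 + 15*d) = d^2 - 3*d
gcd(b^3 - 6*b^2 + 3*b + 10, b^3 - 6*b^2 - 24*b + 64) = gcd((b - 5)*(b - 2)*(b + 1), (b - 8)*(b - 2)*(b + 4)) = b - 2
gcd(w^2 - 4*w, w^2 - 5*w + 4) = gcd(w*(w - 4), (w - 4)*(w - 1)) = w - 4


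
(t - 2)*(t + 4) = t^2 + 2*t - 8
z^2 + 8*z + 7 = (z + 1)*(z + 7)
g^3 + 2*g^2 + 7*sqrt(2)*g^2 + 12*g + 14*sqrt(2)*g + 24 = (g + 2)*(g + sqrt(2))*(g + 6*sqrt(2))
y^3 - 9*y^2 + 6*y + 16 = (y - 8)*(y - 2)*(y + 1)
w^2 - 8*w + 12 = (w - 6)*(w - 2)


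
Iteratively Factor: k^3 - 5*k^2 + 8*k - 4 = (k - 2)*(k^2 - 3*k + 2) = (k - 2)*(k - 1)*(k - 2)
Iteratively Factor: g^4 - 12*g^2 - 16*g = (g)*(g^3 - 12*g - 16) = g*(g - 4)*(g^2 + 4*g + 4) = g*(g - 4)*(g + 2)*(g + 2)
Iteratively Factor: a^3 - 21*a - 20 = (a - 5)*(a^2 + 5*a + 4) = (a - 5)*(a + 4)*(a + 1)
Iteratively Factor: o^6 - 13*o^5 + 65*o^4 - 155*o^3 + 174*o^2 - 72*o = (o - 1)*(o^5 - 12*o^4 + 53*o^3 - 102*o^2 + 72*o) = (o - 2)*(o - 1)*(o^4 - 10*o^3 + 33*o^2 - 36*o) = (o - 3)*(o - 2)*(o - 1)*(o^3 - 7*o^2 + 12*o) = o*(o - 3)*(o - 2)*(o - 1)*(o^2 - 7*o + 12) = o*(o - 4)*(o - 3)*(o - 2)*(o - 1)*(o - 3)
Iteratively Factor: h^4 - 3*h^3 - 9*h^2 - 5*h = (h)*(h^3 - 3*h^2 - 9*h - 5) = h*(h - 5)*(h^2 + 2*h + 1) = h*(h - 5)*(h + 1)*(h + 1)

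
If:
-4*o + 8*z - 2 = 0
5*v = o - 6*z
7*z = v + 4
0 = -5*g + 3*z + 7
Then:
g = 17/10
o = 1/2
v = -1/2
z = 1/2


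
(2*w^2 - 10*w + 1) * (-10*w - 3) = -20*w^3 + 94*w^2 + 20*w - 3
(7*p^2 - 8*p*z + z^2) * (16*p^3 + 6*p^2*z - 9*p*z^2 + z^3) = 112*p^5 - 86*p^4*z - 95*p^3*z^2 + 85*p^2*z^3 - 17*p*z^4 + z^5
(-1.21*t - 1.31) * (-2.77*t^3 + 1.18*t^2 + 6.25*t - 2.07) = 3.3517*t^4 + 2.2009*t^3 - 9.1083*t^2 - 5.6828*t + 2.7117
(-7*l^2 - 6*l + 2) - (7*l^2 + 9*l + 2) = -14*l^2 - 15*l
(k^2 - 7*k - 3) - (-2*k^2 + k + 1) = 3*k^2 - 8*k - 4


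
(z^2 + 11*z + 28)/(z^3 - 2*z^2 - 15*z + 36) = (z + 7)/(z^2 - 6*z + 9)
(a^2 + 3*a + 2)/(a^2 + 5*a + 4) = (a + 2)/(a + 4)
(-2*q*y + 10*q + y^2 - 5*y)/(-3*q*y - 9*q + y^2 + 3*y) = (2*q*y - 10*q - y^2 + 5*y)/(3*q*y + 9*q - y^2 - 3*y)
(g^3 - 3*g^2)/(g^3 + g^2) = (g - 3)/(g + 1)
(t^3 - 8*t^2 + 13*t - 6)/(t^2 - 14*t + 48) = (t^2 - 2*t + 1)/(t - 8)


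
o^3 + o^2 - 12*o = o*(o - 3)*(o + 4)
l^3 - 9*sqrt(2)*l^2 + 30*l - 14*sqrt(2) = (l - 7*sqrt(2))*(l - sqrt(2))^2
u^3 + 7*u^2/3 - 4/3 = (u - 2/3)*(u + 1)*(u + 2)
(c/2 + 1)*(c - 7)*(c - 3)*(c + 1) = c^4/2 - 7*c^3/2 - 7*c^2/2 + 43*c/2 + 21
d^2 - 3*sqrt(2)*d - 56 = (d - 7*sqrt(2))*(d + 4*sqrt(2))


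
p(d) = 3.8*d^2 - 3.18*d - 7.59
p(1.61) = -2.86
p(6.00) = 110.13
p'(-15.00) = -117.18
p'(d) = 7.6*d - 3.18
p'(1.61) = 9.06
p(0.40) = -8.25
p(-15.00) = 895.11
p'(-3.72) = -31.45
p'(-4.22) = -35.25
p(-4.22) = 73.50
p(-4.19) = 72.45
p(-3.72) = 56.83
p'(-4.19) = -35.02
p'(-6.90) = -55.62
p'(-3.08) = -26.59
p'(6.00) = 42.42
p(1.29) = -5.37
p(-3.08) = 38.25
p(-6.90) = 195.27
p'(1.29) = 6.62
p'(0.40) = -0.14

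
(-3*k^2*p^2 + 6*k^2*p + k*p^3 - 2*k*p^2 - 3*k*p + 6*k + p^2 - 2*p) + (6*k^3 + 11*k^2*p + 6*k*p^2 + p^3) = 6*k^3 - 3*k^2*p^2 + 17*k^2*p + k*p^3 + 4*k*p^2 - 3*k*p + 6*k + p^3 + p^2 - 2*p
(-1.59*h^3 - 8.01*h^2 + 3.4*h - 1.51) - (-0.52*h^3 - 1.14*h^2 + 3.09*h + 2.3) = -1.07*h^3 - 6.87*h^2 + 0.31*h - 3.81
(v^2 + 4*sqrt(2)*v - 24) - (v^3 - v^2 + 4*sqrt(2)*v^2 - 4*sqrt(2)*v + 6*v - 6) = -v^3 - 4*sqrt(2)*v^2 + 2*v^2 - 6*v + 8*sqrt(2)*v - 18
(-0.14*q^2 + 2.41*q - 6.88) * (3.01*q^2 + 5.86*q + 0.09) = -0.4214*q^4 + 6.4337*q^3 - 6.59879999999999*q^2 - 40.0999*q - 0.6192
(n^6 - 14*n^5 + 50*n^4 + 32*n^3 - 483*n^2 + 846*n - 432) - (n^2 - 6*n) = n^6 - 14*n^5 + 50*n^4 + 32*n^3 - 484*n^2 + 852*n - 432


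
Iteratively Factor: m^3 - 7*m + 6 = (m - 2)*(m^2 + 2*m - 3) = (m - 2)*(m - 1)*(m + 3)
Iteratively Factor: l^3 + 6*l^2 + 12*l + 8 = (l + 2)*(l^2 + 4*l + 4) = (l + 2)^2*(l + 2)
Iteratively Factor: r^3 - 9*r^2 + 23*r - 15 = (r - 5)*(r^2 - 4*r + 3) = (r - 5)*(r - 3)*(r - 1)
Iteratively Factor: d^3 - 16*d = (d)*(d^2 - 16) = d*(d + 4)*(d - 4)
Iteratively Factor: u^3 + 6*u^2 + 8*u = (u)*(u^2 + 6*u + 8) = u*(u + 2)*(u + 4)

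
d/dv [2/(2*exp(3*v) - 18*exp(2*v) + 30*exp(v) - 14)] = 3*(-exp(2*v) + 6*exp(v) - 5)*exp(v)/(exp(3*v) - 9*exp(2*v) + 15*exp(v) - 7)^2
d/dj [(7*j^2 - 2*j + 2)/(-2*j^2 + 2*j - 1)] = 2*(5*j^2 - 3*j - 1)/(4*j^4 - 8*j^3 + 8*j^2 - 4*j + 1)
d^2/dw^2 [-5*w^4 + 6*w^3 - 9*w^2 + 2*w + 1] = -60*w^2 + 36*w - 18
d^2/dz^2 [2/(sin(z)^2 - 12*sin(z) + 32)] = 4*(-2*sin(z)^4 + 18*sin(z)^3 - 5*sin(z)^2 - 228*sin(z) + 112)/(sin(z)^2 - 12*sin(z) + 32)^3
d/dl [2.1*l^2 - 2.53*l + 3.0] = 4.2*l - 2.53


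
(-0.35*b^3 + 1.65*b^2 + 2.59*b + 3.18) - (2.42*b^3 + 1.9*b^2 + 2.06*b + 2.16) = -2.77*b^3 - 0.25*b^2 + 0.53*b + 1.02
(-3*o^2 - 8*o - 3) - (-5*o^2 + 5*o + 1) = 2*o^2 - 13*o - 4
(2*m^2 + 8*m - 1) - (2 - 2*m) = 2*m^2 + 10*m - 3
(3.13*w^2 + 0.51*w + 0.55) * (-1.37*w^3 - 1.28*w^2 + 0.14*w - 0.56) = -4.2881*w^5 - 4.7051*w^4 - 0.9681*w^3 - 2.3854*w^2 - 0.2086*w - 0.308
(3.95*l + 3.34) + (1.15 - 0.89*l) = 3.06*l + 4.49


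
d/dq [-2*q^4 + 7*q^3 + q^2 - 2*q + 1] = -8*q^3 + 21*q^2 + 2*q - 2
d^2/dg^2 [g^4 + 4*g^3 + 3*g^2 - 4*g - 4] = 12*g^2 + 24*g + 6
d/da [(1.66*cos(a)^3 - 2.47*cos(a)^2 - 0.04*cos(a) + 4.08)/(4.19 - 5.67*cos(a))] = (18.8244*cos(a)^3 - 34.8711*cos(a)^2 + 20.6986*cos(a) - 22.966)*sin(a)/(32.1489*cos(a)^2 - 47.5146*cos(a) + 17.5561)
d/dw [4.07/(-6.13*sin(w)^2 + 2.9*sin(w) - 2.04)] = (49.8982*sin(w) - 11.803)*cos(w)/(6.13*sin(w)^2 - 2.9*sin(w) + 2.04)^2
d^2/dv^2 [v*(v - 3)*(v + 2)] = 6*v - 2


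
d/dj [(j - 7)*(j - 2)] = 2*j - 9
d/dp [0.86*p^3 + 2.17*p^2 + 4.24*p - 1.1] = 2.58*p^2 + 4.34*p + 4.24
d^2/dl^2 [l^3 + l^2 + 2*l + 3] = 6*l + 2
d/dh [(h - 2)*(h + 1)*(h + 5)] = 3*h^2 + 8*h - 7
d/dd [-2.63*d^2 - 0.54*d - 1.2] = -5.26*d - 0.54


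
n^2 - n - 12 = (n - 4)*(n + 3)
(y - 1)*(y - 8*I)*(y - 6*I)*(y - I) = y^4 - y^3 - 15*I*y^3 - 62*y^2 + 15*I*y^2 + 62*y + 48*I*y - 48*I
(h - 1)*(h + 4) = h^2 + 3*h - 4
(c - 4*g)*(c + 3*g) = c^2 - c*g - 12*g^2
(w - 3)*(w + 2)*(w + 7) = w^3 + 6*w^2 - 13*w - 42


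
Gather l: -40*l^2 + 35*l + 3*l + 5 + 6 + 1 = -40*l^2 + 38*l + 12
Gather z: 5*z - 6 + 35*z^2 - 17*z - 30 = 35*z^2 - 12*z - 36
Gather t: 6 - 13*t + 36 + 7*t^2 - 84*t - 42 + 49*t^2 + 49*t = 56*t^2 - 48*t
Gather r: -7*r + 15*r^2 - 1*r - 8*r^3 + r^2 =-8*r^3 + 16*r^2 - 8*r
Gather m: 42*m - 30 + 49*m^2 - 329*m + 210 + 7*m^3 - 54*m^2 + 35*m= 7*m^3 - 5*m^2 - 252*m + 180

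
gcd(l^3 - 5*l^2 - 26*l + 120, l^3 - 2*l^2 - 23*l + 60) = l^2 + l - 20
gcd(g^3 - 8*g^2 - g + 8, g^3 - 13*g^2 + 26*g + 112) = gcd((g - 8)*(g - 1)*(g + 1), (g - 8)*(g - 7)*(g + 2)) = g - 8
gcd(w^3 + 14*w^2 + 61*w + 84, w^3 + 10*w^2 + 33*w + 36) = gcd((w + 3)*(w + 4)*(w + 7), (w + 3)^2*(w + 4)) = w^2 + 7*w + 12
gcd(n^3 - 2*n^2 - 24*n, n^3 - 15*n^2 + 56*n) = n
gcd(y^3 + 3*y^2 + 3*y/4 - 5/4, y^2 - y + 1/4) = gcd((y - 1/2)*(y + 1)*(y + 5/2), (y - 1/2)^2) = y - 1/2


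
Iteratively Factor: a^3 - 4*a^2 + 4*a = (a - 2)*(a^2 - 2*a) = (a - 2)^2*(a)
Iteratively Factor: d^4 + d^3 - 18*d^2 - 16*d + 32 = (d - 1)*(d^3 + 2*d^2 - 16*d - 32) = (d - 1)*(d + 4)*(d^2 - 2*d - 8) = (d - 4)*(d - 1)*(d + 4)*(d + 2)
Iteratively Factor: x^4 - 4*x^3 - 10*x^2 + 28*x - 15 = (x + 3)*(x^3 - 7*x^2 + 11*x - 5) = (x - 1)*(x + 3)*(x^2 - 6*x + 5) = (x - 1)^2*(x + 3)*(x - 5)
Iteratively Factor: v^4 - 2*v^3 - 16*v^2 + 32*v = (v - 2)*(v^3 - 16*v) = (v - 2)*(v + 4)*(v^2 - 4*v) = v*(v - 2)*(v + 4)*(v - 4)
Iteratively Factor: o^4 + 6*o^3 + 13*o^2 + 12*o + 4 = (o + 1)*(o^3 + 5*o^2 + 8*o + 4) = (o + 1)^2*(o^2 + 4*o + 4) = (o + 1)^2*(o + 2)*(o + 2)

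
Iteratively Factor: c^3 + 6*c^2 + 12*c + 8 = (c + 2)*(c^2 + 4*c + 4) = (c + 2)^2*(c + 2)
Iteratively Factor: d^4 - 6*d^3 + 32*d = (d + 2)*(d^3 - 8*d^2 + 16*d) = (d - 4)*(d + 2)*(d^2 - 4*d) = (d - 4)^2*(d + 2)*(d)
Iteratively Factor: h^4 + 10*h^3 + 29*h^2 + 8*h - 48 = (h + 3)*(h^3 + 7*h^2 + 8*h - 16) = (h - 1)*(h + 3)*(h^2 + 8*h + 16) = (h - 1)*(h + 3)*(h + 4)*(h + 4)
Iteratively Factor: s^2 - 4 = (s - 2)*(s + 2)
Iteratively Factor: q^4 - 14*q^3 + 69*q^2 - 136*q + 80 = (q - 5)*(q^3 - 9*q^2 + 24*q - 16) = (q - 5)*(q - 4)*(q^2 - 5*q + 4) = (q - 5)*(q - 4)*(q - 1)*(q - 4)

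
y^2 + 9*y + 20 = (y + 4)*(y + 5)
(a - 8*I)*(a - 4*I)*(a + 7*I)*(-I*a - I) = -I*a^4 - 5*a^3 - I*a^3 - 5*a^2 - 52*I*a^2 - 224*a - 52*I*a - 224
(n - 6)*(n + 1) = n^2 - 5*n - 6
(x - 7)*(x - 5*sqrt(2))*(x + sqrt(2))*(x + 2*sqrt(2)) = x^4 - 7*x^3 - 2*sqrt(2)*x^3 - 26*x^2 + 14*sqrt(2)*x^2 - 20*sqrt(2)*x + 182*x + 140*sqrt(2)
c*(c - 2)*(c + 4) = c^3 + 2*c^2 - 8*c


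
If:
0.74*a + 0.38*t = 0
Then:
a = -0.513513513513513*t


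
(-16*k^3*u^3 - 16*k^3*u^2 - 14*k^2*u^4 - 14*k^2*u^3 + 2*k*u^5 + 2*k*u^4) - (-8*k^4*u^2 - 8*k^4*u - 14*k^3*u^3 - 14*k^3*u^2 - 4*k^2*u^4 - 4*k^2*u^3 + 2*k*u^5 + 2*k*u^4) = 8*k^4*u^2 + 8*k^4*u - 2*k^3*u^3 - 2*k^3*u^2 - 10*k^2*u^4 - 10*k^2*u^3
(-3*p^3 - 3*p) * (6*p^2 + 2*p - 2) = -18*p^5 - 6*p^4 - 12*p^3 - 6*p^2 + 6*p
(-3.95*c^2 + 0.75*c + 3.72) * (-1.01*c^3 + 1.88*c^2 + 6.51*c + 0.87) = 3.9895*c^5 - 8.1835*c^4 - 28.0617*c^3 + 8.4396*c^2 + 24.8697*c + 3.2364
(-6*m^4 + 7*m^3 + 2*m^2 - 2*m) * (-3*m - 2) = 18*m^5 - 9*m^4 - 20*m^3 + 2*m^2 + 4*m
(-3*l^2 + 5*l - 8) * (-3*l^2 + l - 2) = 9*l^4 - 18*l^3 + 35*l^2 - 18*l + 16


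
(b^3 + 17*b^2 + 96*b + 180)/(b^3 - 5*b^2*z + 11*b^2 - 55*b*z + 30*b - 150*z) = (-b - 6)/(-b + 5*z)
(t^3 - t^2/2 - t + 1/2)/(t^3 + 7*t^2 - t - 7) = (t - 1/2)/(t + 7)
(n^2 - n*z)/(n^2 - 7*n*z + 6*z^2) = n/(n - 6*z)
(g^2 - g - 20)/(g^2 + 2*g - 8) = (g - 5)/(g - 2)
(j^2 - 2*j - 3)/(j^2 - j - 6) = (j + 1)/(j + 2)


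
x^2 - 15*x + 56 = (x - 8)*(x - 7)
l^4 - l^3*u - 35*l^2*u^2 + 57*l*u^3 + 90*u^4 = (l - 5*u)*(l - 3*u)*(l + u)*(l + 6*u)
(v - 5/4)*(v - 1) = v^2 - 9*v/4 + 5/4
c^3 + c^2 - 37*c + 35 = (c - 5)*(c - 1)*(c + 7)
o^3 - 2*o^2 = o^2*(o - 2)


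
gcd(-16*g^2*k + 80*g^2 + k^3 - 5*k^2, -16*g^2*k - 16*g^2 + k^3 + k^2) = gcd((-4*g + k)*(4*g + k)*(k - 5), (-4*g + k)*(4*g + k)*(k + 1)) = 16*g^2 - k^2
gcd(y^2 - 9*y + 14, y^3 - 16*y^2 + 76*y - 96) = y - 2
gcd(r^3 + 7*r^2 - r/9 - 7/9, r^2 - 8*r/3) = 1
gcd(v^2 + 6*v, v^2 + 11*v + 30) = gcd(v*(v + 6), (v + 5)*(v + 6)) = v + 6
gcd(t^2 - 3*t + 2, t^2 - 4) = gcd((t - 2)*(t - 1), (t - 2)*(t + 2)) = t - 2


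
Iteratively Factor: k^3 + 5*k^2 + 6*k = (k)*(k^2 + 5*k + 6) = k*(k + 3)*(k + 2)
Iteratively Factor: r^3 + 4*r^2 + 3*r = (r + 1)*(r^2 + 3*r) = r*(r + 1)*(r + 3)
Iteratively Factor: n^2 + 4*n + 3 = (n + 3)*(n + 1)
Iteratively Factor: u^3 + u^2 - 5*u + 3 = (u - 1)*(u^2 + 2*u - 3) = (u - 1)^2*(u + 3)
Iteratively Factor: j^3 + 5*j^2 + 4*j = (j + 4)*(j^2 + j) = (j + 1)*(j + 4)*(j)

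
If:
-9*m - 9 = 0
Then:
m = -1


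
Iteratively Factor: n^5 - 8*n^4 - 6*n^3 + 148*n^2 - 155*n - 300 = (n + 4)*(n^4 - 12*n^3 + 42*n^2 - 20*n - 75) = (n - 5)*(n + 4)*(n^3 - 7*n^2 + 7*n + 15) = (n - 5)^2*(n + 4)*(n^2 - 2*n - 3) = (n - 5)^2*(n - 3)*(n + 4)*(n + 1)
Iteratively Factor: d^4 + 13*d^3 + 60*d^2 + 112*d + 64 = (d + 4)*(d^3 + 9*d^2 + 24*d + 16) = (d + 4)^2*(d^2 + 5*d + 4) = (d + 1)*(d + 4)^2*(d + 4)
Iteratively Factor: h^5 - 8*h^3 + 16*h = (h)*(h^4 - 8*h^2 + 16) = h*(h - 2)*(h^3 + 2*h^2 - 4*h - 8) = h*(h - 2)^2*(h^2 + 4*h + 4) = h*(h - 2)^2*(h + 2)*(h + 2)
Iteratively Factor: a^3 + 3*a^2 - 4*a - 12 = (a + 3)*(a^2 - 4) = (a + 2)*(a + 3)*(a - 2)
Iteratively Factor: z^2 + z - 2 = (z - 1)*(z + 2)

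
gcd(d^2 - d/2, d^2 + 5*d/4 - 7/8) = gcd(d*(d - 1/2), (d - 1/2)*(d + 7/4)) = d - 1/2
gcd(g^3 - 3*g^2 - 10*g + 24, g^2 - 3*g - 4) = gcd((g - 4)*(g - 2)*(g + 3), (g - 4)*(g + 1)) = g - 4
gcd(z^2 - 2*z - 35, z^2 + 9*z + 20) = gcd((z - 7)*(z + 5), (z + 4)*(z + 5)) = z + 5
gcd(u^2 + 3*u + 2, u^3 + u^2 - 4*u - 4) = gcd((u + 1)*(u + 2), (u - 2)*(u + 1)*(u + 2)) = u^2 + 3*u + 2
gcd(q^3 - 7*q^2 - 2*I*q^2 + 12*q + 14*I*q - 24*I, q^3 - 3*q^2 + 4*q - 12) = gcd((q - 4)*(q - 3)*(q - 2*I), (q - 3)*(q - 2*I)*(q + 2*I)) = q^2 + q*(-3 - 2*I) + 6*I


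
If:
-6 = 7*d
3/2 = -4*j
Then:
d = -6/7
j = -3/8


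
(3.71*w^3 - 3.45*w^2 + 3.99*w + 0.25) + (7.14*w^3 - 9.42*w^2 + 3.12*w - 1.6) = 10.85*w^3 - 12.87*w^2 + 7.11*w - 1.35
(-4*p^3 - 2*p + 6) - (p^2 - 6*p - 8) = -4*p^3 - p^2 + 4*p + 14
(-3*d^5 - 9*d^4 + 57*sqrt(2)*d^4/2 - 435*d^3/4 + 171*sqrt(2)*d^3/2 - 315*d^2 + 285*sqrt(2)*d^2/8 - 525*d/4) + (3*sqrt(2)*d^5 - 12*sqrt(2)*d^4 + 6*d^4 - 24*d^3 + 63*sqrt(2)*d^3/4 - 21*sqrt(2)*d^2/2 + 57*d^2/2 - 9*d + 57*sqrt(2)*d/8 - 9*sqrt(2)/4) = -3*d^5 + 3*sqrt(2)*d^5 - 3*d^4 + 33*sqrt(2)*d^4/2 - 531*d^3/4 + 405*sqrt(2)*d^3/4 - 573*d^2/2 + 201*sqrt(2)*d^2/8 - 561*d/4 + 57*sqrt(2)*d/8 - 9*sqrt(2)/4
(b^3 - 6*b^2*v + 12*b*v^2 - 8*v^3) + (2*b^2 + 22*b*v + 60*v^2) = b^3 - 6*b^2*v + 2*b^2 + 12*b*v^2 + 22*b*v - 8*v^3 + 60*v^2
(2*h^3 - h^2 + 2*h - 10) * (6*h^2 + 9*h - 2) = 12*h^5 + 12*h^4 - h^3 - 40*h^2 - 94*h + 20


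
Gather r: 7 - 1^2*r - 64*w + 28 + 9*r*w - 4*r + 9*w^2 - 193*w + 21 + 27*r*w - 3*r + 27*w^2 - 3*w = r*(36*w - 8) + 36*w^2 - 260*w + 56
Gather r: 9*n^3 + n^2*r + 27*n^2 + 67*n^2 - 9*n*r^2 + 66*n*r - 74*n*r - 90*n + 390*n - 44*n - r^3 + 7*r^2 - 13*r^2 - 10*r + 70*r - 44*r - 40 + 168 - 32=9*n^3 + 94*n^2 + 256*n - r^3 + r^2*(-9*n - 6) + r*(n^2 - 8*n + 16) + 96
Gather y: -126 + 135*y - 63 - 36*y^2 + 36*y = -36*y^2 + 171*y - 189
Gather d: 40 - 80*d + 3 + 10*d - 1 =42 - 70*d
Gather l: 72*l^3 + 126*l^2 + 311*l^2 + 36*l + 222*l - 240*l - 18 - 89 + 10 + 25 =72*l^3 + 437*l^2 + 18*l - 72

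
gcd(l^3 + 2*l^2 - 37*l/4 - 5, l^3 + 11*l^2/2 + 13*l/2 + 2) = l^2 + 9*l/2 + 2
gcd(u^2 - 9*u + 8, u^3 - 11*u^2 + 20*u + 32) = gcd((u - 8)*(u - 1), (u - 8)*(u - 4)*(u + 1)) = u - 8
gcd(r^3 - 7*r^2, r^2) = r^2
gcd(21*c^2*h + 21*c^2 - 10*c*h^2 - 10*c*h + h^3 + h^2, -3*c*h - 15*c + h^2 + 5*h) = 3*c - h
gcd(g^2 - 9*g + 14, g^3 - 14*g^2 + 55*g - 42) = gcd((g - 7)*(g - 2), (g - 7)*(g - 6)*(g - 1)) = g - 7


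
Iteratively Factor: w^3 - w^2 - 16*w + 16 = (w + 4)*(w^2 - 5*w + 4) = (w - 4)*(w + 4)*(w - 1)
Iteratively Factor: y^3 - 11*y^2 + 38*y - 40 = (y - 5)*(y^2 - 6*y + 8) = (y - 5)*(y - 2)*(y - 4)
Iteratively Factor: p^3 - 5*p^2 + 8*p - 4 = (p - 2)*(p^2 - 3*p + 2) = (p - 2)^2*(p - 1)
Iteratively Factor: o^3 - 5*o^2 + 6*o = (o - 2)*(o^2 - 3*o) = o*(o - 2)*(o - 3)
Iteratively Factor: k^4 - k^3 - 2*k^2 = (k - 2)*(k^3 + k^2) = k*(k - 2)*(k^2 + k) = k^2*(k - 2)*(k + 1)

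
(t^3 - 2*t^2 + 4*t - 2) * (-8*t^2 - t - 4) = -8*t^5 + 15*t^4 - 34*t^3 + 20*t^2 - 14*t + 8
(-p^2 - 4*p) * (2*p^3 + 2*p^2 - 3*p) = -2*p^5 - 10*p^4 - 5*p^3 + 12*p^2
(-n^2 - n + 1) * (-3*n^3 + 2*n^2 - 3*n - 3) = 3*n^5 + n^4 - 2*n^3 + 8*n^2 - 3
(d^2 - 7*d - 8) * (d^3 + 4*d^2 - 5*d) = d^5 - 3*d^4 - 41*d^3 + 3*d^2 + 40*d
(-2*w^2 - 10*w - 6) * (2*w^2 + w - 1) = -4*w^4 - 22*w^3 - 20*w^2 + 4*w + 6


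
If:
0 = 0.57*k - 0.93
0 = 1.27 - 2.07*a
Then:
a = 0.61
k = 1.63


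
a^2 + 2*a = a*(a + 2)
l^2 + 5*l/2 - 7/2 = (l - 1)*(l + 7/2)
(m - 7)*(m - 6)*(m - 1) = m^3 - 14*m^2 + 55*m - 42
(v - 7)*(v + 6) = v^2 - v - 42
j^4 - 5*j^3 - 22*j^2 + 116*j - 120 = (j - 6)*(j - 2)^2*(j + 5)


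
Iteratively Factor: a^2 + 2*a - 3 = (a - 1)*(a + 3)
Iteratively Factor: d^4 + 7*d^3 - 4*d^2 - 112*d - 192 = (d + 4)*(d^3 + 3*d^2 - 16*d - 48) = (d + 4)^2*(d^2 - d - 12) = (d - 4)*(d + 4)^2*(d + 3)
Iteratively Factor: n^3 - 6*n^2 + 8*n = (n - 2)*(n^2 - 4*n) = (n - 4)*(n - 2)*(n)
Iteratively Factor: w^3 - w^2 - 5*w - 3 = (w - 3)*(w^2 + 2*w + 1) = (w - 3)*(w + 1)*(w + 1)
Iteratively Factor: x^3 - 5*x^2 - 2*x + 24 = (x + 2)*(x^2 - 7*x + 12) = (x - 4)*(x + 2)*(x - 3)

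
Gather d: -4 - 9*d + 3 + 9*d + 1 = 0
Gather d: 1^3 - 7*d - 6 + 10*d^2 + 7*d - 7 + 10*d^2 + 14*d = 20*d^2 + 14*d - 12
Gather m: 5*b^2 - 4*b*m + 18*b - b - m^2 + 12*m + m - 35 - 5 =5*b^2 + 17*b - m^2 + m*(13 - 4*b) - 40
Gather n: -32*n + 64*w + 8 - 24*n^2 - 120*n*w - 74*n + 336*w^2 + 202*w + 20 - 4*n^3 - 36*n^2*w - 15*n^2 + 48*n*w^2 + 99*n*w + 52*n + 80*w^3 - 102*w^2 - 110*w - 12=-4*n^3 + n^2*(-36*w - 39) + n*(48*w^2 - 21*w - 54) + 80*w^3 + 234*w^2 + 156*w + 16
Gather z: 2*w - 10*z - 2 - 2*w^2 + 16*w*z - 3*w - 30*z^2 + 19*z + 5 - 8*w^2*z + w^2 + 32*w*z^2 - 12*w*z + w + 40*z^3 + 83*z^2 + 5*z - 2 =-w^2 + 40*z^3 + z^2*(32*w + 53) + z*(-8*w^2 + 4*w + 14) + 1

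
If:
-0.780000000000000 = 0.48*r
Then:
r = -1.62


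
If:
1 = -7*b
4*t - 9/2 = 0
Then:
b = -1/7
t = 9/8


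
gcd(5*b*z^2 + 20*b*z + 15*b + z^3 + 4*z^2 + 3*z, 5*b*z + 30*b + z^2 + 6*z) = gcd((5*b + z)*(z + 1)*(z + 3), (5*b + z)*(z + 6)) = 5*b + z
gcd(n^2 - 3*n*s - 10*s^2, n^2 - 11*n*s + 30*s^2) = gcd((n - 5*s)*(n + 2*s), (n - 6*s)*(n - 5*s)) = -n + 5*s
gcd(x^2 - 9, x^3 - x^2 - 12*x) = x + 3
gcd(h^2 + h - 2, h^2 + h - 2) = h^2 + h - 2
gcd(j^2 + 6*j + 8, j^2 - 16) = j + 4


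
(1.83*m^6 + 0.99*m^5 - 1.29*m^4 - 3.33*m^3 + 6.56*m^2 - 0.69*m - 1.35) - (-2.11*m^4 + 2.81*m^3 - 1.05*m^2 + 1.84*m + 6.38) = 1.83*m^6 + 0.99*m^5 + 0.82*m^4 - 6.14*m^3 + 7.61*m^2 - 2.53*m - 7.73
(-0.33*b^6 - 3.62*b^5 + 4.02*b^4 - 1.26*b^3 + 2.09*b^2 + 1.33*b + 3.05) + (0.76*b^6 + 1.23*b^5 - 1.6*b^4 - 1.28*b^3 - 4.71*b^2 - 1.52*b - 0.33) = 0.43*b^6 - 2.39*b^5 + 2.42*b^4 - 2.54*b^3 - 2.62*b^2 - 0.19*b + 2.72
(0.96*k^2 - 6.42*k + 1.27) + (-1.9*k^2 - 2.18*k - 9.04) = -0.94*k^2 - 8.6*k - 7.77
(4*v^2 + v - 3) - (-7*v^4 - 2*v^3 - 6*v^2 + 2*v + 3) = 7*v^4 + 2*v^3 + 10*v^2 - v - 6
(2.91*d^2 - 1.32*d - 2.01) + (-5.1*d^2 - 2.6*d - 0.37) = -2.19*d^2 - 3.92*d - 2.38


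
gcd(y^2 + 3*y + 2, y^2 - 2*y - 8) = y + 2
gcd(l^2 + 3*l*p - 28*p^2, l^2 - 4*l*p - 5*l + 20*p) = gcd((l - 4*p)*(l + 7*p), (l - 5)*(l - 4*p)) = -l + 4*p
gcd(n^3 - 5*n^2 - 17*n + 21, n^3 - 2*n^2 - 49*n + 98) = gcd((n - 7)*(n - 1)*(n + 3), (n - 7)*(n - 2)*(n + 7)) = n - 7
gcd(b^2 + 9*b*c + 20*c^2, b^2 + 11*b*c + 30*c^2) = b + 5*c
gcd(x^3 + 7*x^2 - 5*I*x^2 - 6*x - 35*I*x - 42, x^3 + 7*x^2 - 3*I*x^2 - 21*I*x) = x^2 + x*(7 - 3*I) - 21*I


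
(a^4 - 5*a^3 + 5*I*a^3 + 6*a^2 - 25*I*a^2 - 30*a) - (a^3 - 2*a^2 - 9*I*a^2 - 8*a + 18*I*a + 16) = a^4 - 6*a^3 + 5*I*a^3 + 8*a^2 - 16*I*a^2 - 22*a - 18*I*a - 16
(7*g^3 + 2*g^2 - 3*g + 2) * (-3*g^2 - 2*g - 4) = -21*g^5 - 20*g^4 - 23*g^3 - 8*g^2 + 8*g - 8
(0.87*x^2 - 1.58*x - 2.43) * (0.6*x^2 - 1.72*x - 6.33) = 0.522*x^4 - 2.4444*x^3 - 4.2475*x^2 + 14.181*x + 15.3819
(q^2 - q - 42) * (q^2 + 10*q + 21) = q^4 + 9*q^3 - 31*q^2 - 441*q - 882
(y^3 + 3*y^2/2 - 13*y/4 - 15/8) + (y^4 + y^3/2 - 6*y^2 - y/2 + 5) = y^4 + 3*y^3/2 - 9*y^2/2 - 15*y/4 + 25/8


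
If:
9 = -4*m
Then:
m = -9/4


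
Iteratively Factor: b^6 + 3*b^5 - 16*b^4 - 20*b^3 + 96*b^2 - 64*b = (b + 4)*(b^5 - b^4 - 12*b^3 + 28*b^2 - 16*b) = b*(b + 4)*(b^4 - b^3 - 12*b^2 + 28*b - 16) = b*(b + 4)^2*(b^3 - 5*b^2 + 8*b - 4) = b*(b - 1)*(b + 4)^2*(b^2 - 4*b + 4) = b*(b - 2)*(b - 1)*(b + 4)^2*(b - 2)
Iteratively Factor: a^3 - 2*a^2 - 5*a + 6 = (a + 2)*(a^2 - 4*a + 3) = (a - 3)*(a + 2)*(a - 1)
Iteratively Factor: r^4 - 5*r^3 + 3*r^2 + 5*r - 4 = (r - 1)*(r^3 - 4*r^2 - r + 4) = (r - 1)*(r + 1)*(r^2 - 5*r + 4) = (r - 4)*(r - 1)*(r + 1)*(r - 1)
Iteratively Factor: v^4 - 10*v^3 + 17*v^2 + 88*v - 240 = (v - 5)*(v^3 - 5*v^2 - 8*v + 48) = (v - 5)*(v - 4)*(v^2 - v - 12) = (v - 5)*(v - 4)*(v + 3)*(v - 4)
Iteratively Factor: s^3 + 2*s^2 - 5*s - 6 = (s - 2)*(s^2 + 4*s + 3) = (s - 2)*(s + 3)*(s + 1)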